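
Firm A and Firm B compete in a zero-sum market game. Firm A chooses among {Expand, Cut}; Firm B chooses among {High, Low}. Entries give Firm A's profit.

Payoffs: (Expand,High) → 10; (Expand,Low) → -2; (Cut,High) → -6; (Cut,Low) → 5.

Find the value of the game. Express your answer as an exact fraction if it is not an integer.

Row minima: Expand → -2, Cut → -6; maximin = -2.
Column maxima: High → 10, Low → 5; minimax = 5.
-2 ≠ 5, so there is no saddle point; optimal play is mixed.
Let Firm A play Expand with probability p. Expected payoff against High: 10p + (-6)(1−p) = 16p − 6; against Low: (-2)p + 5(1−p) = −7p + 5.
Setting these equal: 16p − 6 = −7p + 5 ⇒ 23p = 11 ⇒ p = 11/23, and the value is (16)·(11/23) − 6 = 38/23.
For Firm B: with q = P(High), equating Expand's and Cut's payoffs gives 12q − 2 = −11q + 5 ⇒ q = 7/23.

38/23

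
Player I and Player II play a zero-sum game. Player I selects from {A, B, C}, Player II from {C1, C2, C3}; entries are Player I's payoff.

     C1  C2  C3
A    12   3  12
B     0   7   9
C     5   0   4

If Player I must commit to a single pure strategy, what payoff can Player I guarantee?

3

Row minima: A → 3, B → 0, C → 0.
The best of these is 3.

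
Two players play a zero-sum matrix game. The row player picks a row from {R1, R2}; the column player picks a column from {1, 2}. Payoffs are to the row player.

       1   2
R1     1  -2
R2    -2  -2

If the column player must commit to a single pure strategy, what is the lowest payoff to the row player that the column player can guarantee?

Column maxima: 1 → 1, 2 → -2.
The smallest of these is -2.

-2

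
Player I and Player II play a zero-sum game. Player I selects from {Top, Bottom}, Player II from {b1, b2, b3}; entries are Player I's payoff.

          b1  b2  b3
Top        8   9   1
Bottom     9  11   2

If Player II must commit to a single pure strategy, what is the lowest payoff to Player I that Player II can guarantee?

Column maxima: b1 → 9, b2 → 11, b3 → 2.
The smallest of these is 2.

2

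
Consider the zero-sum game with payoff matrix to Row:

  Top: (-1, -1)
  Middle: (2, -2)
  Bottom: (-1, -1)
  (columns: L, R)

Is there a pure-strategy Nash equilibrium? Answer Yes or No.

Row minima: Top → -1, Middle → -2, Bottom → -1; maximin = -1.
Column maxima: L → 2, R → -1; minimax = -1.
maximin = minimax = -1, so a saddle point exists.

Yes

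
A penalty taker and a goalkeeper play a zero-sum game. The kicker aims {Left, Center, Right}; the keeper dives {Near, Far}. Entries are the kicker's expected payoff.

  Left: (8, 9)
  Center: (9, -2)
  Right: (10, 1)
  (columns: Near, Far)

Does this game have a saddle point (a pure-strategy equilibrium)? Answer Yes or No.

No

Row minima: Left → 8, Center → -2, Right → 1; maximin = 8.
Column maxima: Near → 10, Far → 9; minimax = 9.
8 ≠ 9, so no pure-strategy equilibrium exists.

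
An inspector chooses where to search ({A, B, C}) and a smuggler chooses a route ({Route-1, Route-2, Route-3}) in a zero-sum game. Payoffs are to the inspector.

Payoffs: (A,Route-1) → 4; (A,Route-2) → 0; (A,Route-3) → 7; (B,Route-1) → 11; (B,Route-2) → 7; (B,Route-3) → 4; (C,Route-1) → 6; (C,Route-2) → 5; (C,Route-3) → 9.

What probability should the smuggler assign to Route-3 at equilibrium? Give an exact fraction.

2/7

Row minima: A → 0, B → 4, C → 5; maximin = 5.
Column maxima: Route-1 → 11, Route-2 → 7, Route-3 → 9; minimax = 7.
5 ≠ 7, so there is no saddle point; optimal play is mixed.
A is strictly dominated by C, so the inspector never plays it.
Route-1 is strictly dominated by Route-2 (it gives the inspector strictly more in every row), so the smuggler never plays it.
On the remaining 2×2 (B, C vs Route-2, Route-3):
Let the inspector play B with probability p. Expected payoff against Route-2: 7p + 5(1−p) = 2p + 5; against Route-3: 4p + 9(1−p) = −5p + 9.
Setting these equal: 2p + 5 = −5p + 9 ⇒ 7p = 4 ⇒ p = 4/7, and the value is (2)·(4/7) + 5 = 43/7.
For the smuggler: with q = P(Route-2), equating B's and C's payoffs gives 3q + 4 = −4q + 9 ⇒ q = 5/7.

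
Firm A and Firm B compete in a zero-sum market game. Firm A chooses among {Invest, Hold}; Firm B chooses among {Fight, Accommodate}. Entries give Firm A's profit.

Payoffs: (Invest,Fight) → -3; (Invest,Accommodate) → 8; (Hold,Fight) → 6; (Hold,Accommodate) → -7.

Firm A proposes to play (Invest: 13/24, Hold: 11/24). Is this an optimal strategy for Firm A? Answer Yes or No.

Yes

Against Fight this mix gives (13/24)·(-3) + (11/24)·6 = 9/8.
Against Accommodate this mix gives (13/24)·8 + (11/24)·(-7) = 9/8.
All of Firm B's active replies (Fight, Accommodate) yield 9/8, and no column does worse for Firm A. The mix makes Firm B indifferent and guarantees 9/8, so it is optimal.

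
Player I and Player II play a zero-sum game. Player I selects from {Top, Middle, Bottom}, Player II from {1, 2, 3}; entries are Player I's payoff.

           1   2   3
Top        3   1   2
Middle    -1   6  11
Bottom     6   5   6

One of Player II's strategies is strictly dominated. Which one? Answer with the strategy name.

3

2 holds Player I's payoff strictly below 3 in every row: 1 < 2, 6 < 11, 5 < 6.
So 3 is strictly dominated for Player II.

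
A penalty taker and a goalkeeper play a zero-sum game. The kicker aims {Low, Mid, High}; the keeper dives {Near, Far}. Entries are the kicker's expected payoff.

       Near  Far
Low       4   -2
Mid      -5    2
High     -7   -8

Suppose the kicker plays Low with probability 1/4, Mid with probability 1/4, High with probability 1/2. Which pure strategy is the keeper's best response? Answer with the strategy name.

Far

If the keeper plays Near, the kicker's expected payoff is (1/4)·4 + (1/4)·(-5) + (1/2)·(-7) = -15/4.
If the keeper plays Far, the kicker's expected payoff is (1/4)·(-2) + (1/4)·2 + (1/2)·(-8) = -4.
The keeper minimizes the kicker's payoff; the smallest is -4, so the best response is Far.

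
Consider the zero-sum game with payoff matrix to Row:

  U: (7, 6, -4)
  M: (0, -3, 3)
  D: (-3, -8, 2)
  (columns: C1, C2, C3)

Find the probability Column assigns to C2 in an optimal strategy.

7/16

Row minima: U → -4, M → -3, D → -8; maximin = -3.
Column maxima: C1 → 7, C2 → 6, C3 → 3; minimax = 3.
-3 ≠ 3, so there is no saddle point; optimal play is mixed.
D is strictly dominated by M, so Row never plays it.
C1 is strictly dominated by C2 (it gives Row strictly more in every row), so Column never plays it.
On the remaining 2×2 (U, M vs C2, C3):
Let Row play U with probability p. Expected payoff against C2: 6p + (-3)(1−p) = 9p − 3; against C3: (-4)p + 3(1−p) = −7p + 3.
Setting these equal: 9p − 3 = −7p + 3 ⇒ 16p = 6 ⇒ p = 3/8, and the value is (9)·(3/8) − 3 = 3/8.
For Column: with q = P(C2), equating U's and M's payoffs gives 10q − 4 = −6q + 3 ⇒ q = 7/16.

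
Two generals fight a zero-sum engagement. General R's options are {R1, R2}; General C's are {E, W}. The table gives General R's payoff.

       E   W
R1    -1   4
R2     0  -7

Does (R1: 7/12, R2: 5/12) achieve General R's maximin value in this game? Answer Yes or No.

Against E this mix gives (7/12)·(-1) + (5/12)·0 = -7/12.
Against W this mix gives (7/12)·4 + (5/12)·(-7) = -7/12.
All of General C's active replies (E, W) yield -7/12, and no column does worse for General R. The mix makes General C indifferent and guarantees -7/12, so it is optimal.

Yes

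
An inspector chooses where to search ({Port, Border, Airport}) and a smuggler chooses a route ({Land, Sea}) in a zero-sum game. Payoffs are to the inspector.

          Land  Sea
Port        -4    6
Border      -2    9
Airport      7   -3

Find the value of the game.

19/7

Row minima: Port → -4, Border → -2, Airport → -3; maximin = -2.
Column maxima: Land → 7, Sea → 9; minimax = 7.
-2 ≠ 7, so there is no saddle point; optimal play is mixed.
Port is strictly dominated by Border, so the inspector never plays it.
On the remaining 2×2 (Border, Airport vs Land, Sea):
Let the inspector play Border with probability p. Expected payoff against Land: (-2)p + 7(1−p) = −9p + 7; against Sea: 9p + (-3)(1−p) = 12p − 3.
Setting these equal: −9p + 7 = 12p − 3 ⇒ −21p = -10 ⇒ p = 10/21, and the value is (-9)·(10/21) + 7 = 19/7.
For the smuggler: with q = P(Land), equating Border's and Airport's payoffs gives −11q + 9 = 10q − 3 ⇒ q = 4/7.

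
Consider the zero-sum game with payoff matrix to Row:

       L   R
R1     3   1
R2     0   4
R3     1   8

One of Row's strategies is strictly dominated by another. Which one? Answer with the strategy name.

R3 gives a strictly higher payoff than R2 against every column: 1 > 0, 8 > 4.
So R2 is strictly dominated and Row never plays it.

R2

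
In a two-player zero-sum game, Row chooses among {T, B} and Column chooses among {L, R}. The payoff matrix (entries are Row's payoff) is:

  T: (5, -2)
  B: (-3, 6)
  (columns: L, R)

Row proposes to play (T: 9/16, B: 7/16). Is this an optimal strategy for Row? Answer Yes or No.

Yes

Against L this mix gives (9/16)·5 + (7/16)·(-3) = 3/2.
Against R this mix gives (9/16)·(-2) + (7/16)·6 = 3/2.
All of Column's active replies (L, R) yield 3/2, and no column does worse for Row. The mix makes Column indifferent and guarantees 3/2, so it is optimal.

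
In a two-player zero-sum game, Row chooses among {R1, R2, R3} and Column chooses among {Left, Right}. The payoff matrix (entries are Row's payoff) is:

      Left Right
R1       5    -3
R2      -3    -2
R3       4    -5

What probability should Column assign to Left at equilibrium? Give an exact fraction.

1/9

Row minima: R1 → -3, R2 → -3, R3 → -5; maximin = -3.
Column maxima: Left → 5, Right → -2; minimax = -2.
-3 ≠ -2, so there is no saddle point; optimal play is mixed.
R3 is strictly dominated by R1, so Row never plays it.
On the remaining 2×2 (R1, R2 vs Left, Right):
Let Row play R1 with probability p. Expected payoff against Left: 5p + (-3)(1−p) = 8p − 3; against Right: (-3)p + (-2)(1−p) = −p − 2.
Setting these equal: 8p − 3 = −p − 2 ⇒ 9p = 1 ⇒ p = 1/9, and the value is (8)·(1/9) − 3 = -19/9.
For Column: with q = P(Left), equating R1's and R2's payoffs gives 8q − 3 = −q − 2 ⇒ q = 1/9.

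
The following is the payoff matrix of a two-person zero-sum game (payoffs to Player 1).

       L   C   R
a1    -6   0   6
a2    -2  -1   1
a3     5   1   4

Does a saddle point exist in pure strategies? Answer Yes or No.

Yes

Row minima: a1 → -6, a2 → -2, a3 → 1; maximin = 1.
Column maxima: L → 5, C → 1, R → 6; minimax = 1.
maximin = minimax = 1, so a saddle point exists.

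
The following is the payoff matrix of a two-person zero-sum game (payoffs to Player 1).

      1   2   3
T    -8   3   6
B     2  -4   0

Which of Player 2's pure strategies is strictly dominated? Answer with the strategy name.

3

2 holds Player 1's payoff strictly below 3 in every row: 3 < 6, -4 < 0.
So 3 is strictly dominated for Player 2.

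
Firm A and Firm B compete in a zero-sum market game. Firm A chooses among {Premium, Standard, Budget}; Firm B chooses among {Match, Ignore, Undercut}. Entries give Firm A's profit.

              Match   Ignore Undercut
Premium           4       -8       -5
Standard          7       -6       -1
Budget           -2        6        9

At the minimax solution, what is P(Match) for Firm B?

4/7

Row minima: Premium → -8, Standard → -6, Budget → -2; maximin = -2.
Column maxima: Match → 7, Ignore → 6, Undercut → 9; minimax = 6.
-2 ≠ 6, so there is no saddle point; optimal play is mixed.
Premium is strictly dominated by Standard, so Firm A never plays it.
Undercut is strictly dominated by Ignore (it gives Firm A strictly more in every row), so Firm B never plays it.
On the remaining 2×2 (Standard, Budget vs Match, Ignore):
Let Firm A play Standard with probability p. Expected payoff against Match: 7p + (-2)(1−p) = 9p − 2; against Ignore: (-6)p + 6(1−p) = −12p + 6.
Setting these equal: 9p − 2 = −12p + 6 ⇒ 21p = 8 ⇒ p = 8/21, and the value is (9)·(8/21) − 2 = 10/7.
For Firm B: with q = P(Match), equating Standard's and Budget's payoffs gives 13q − 6 = −8q + 6 ⇒ q = 4/7.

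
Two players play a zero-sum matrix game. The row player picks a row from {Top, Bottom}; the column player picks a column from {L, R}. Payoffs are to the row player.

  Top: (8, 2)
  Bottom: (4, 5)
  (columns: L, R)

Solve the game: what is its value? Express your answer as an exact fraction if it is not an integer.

Row minima: Top → 2, Bottom → 4; maximin = 4.
Column maxima: L → 8, R → 5; minimax = 5.
4 ≠ 5, so there is no saddle point; optimal play is mixed.
Let the row player play Top with probability p. Expected payoff against L: 8p + 4(1−p) = 4p + 4; against R: 2p + 5(1−p) = −3p + 5.
Setting these equal: 4p + 4 = −3p + 5 ⇒ 7p = 1 ⇒ p = 1/7, and the value is (4)·(1/7) + 4 = 32/7.
For the column player: with q = P(L), equating Top's and Bottom's payoffs gives 6q + 2 = −q + 5 ⇒ q = 3/7.

32/7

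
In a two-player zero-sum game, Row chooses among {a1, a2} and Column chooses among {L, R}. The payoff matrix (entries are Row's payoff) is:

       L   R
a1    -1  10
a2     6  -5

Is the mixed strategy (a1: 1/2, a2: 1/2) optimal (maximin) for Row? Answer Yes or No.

Against L this mix gives (1/2)·(-1) + (1/2)·6 = 5/2.
Against R this mix gives (1/2)·10 + (1/2)·(-5) = 5/2.
All of Column's active replies (L, R) yield 5/2, and no column does worse for Row. The mix makes Column indifferent and guarantees 5/2, so it is optimal.

Yes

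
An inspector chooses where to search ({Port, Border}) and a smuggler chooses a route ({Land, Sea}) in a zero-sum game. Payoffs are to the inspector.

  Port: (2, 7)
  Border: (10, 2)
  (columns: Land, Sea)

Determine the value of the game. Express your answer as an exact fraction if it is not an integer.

Row minima: Port → 2, Border → 2; maximin = 2.
Column maxima: Land → 10, Sea → 7; minimax = 7.
2 ≠ 7, so there is no saddle point; optimal play is mixed.
Let the inspector play Port with probability p. Expected payoff against Land: 2p + 10(1−p) = −8p + 10; against Sea: 7p + 2(1−p) = 5p + 2.
Setting these equal: −8p + 10 = 5p + 2 ⇒ −13p = -8 ⇒ p = 8/13, and the value is (-8)·(8/13) + 10 = 66/13.
For the smuggler: with q = P(Land), equating Port's and Border's payoffs gives −5q + 7 = 8q + 2 ⇒ q = 5/13.

66/13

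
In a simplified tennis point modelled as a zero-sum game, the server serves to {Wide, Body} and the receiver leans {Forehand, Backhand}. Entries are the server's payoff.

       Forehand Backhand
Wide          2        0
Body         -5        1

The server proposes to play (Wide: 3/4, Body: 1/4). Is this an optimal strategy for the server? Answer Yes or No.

Against Forehand this mix gives (3/4)·2 + (1/4)·(-5) = 1/4.
Against Backhand this mix gives (3/4)·0 + (1/4)·1 = 1/4.
All of the receiver's active replies (Forehand, Backhand) yield 1/4, and no column does worse for the server. The mix makes the receiver indifferent and guarantees 1/4, so it is optimal.

Yes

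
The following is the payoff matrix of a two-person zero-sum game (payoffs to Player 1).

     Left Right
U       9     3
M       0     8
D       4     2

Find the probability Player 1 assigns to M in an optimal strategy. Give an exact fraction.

3/7

Row minima: U → 3, M → 0, D → 2; maximin = 3.
Column maxima: Left → 9, Right → 8; minimax = 8.
3 ≠ 8, so there is no saddle point; optimal play is mixed.
D is strictly dominated by U, so Player 1 never plays it.
On the remaining 2×2 (U, M vs Left, Right):
Let Player 1 play U with probability p. Expected payoff against Left: 9p + 0(1−p) = 9p; against Right: 3p + 8(1−p) = −5p + 8.
Setting these equal: 9p = −5p + 8 ⇒ 14p = 8 ⇒ p = 4/7, and the value is (9)·(4/7) = 36/7.
For Player 2: with q = P(Left), equating U's and M's payoffs gives 6q + 3 = −8q + 8 ⇒ q = 5/14.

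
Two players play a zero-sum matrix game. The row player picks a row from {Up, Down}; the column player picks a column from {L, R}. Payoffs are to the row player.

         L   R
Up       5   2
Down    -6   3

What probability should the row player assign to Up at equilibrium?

Row minima: Up → 2, Down → -6; maximin = 2.
Column maxima: L → 5, R → 3; minimax = 3.
2 ≠ 3, so there is no saddle point; optimal play is mixed.
Let the row player play Up with probability p. Expected payoff against L: 5p + (-6)(1−p) = 11p − 6; against R: 2p + 3(1−p) = −p + 3.
Setting these equal: 11p − 6 = −p + 3 ⇒ 12p = 9 ⇒ p = 3/4, and the value is (11)·(3/4) − 6 = 9/4.
For the column player: with q = P(L), equating Up's and Down's payoffs gives 3q + 2 = −9q + 3 ⇒ q = 1/12.

3/4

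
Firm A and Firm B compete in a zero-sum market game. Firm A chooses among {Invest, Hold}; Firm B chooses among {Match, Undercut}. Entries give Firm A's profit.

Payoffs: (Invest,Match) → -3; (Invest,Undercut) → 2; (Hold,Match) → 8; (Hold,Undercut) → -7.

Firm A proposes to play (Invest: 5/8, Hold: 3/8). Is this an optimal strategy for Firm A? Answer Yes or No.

No

Against Match this mix gives (5/8)·(-3) + (3/8)·8 = 9/8.
Against Undercut this mix gives (5/8)·2 + (3/8)·(-7) = -11/8.
Firm B will play Undercut, holding Firm A to -11/8. Shifting weight toward the row that does better against Undercut would raise this floor (the equalizing mix achieves -1/4 against both Undercut and Match), so the proposed strategy is not optimal.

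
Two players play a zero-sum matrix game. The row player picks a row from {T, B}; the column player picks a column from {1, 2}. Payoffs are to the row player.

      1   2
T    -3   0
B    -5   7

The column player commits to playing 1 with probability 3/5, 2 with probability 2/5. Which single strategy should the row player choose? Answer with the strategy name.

Expected payoff of T: (3/5)·(-3) + (2/5)·0 = -9/5.
Expected payoff of B: (3/5)·(-5) + (2/5)·7 = -1/5.
The largest is -1/5, so the row player's best response is B.

B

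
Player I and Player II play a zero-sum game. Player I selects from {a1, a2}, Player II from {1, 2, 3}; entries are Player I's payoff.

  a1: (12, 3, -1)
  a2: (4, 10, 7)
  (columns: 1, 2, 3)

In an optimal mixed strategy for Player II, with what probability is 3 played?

Row minima: a1 → -1, a2 → 4; maximin = 4.
Column maxima: 1 → 12, 2 → 10, 3 → 7; minimax = 7.
4 ≠ 7, so there is no saddle point; optimal play is mixed.
2 is strictly dominated by 3 (it gives Player I strictly more in every row), so Player II never plays it.
On the remaining 2×2 (a1, a2 vs 1, 3):
Let Player I play a1 with probability p. Expected payoff against 1: 12p + 4(1−p) = 8p + 4; against 3: (-1)p + 7(1−p) = −8p + 7.
Setting these equal: 8p + 4 = −8p + 7 ⇒ 16p = 3 ⇒ p = 3/16, and the value is (8)·(3/16) + 4 = 11/2.
For Player II: with q = P(1), equating a1's and a2's payoffs gives 13q − 1 = −3q + 7 ⇒ q = 1/2.

1/2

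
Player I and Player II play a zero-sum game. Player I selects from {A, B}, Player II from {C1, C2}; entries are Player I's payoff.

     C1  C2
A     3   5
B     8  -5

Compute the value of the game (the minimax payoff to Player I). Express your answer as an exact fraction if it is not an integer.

11/3

Row minima: A → 3, B → -5; maximin = 3.
Column maxima: C1 → 8, C2 → 5; minimax = 5.
3 ≠ 5, so there is no saddle point; optimal play is mixed.
Let Player I play A with probability p. Expected payoff against C1: 3p + 8(1−p) = −5p + 8; against C2: 5p + (-5)(1−p) = 10p − 5.
Setting these equal: −5p + 8 = 10p − 5 ⇒ −15p = -13 ⇒ p = 13/15, and the value is (-5)·(13/15) + 8 = 11/3.
For Player II: with q = P(C1), equating A's and B's payoffs gives −2q + 5 = 13q − 5 ⇒ q = 2/3.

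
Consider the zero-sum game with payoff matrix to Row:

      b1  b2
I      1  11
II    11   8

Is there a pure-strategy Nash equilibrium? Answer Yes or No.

Row minima: I → 1, II → 8; maximin = 8.
Column maxima: b1 → 11, b2 → 11; minimax = 11.
8 ≠ 11, so no pure-strategy equilibrium exists.

No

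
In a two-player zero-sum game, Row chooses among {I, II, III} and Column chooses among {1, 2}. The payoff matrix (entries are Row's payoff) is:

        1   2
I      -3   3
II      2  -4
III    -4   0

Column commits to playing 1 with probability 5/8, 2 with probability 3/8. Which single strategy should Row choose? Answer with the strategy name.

II

Expected payoff of I: (5/8)·(-3) + (3/8)·3 = -3/4.
Expected payoff of II: (5/8)·2 + (3/8)·(-4) = -1/4.
Expected payoff of III: (5/8)·(-4) + (3/8)·0 = -5/2.
The largest is -1/4, so Row's best response is II.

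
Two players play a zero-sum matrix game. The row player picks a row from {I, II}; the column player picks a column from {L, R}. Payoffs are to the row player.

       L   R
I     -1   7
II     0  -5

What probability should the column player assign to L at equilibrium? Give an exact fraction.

Row minima: I → -1, II → -5; maximin = -1.
Column maxima: L → 0, R → 7; minimax = 0.
-1 ≠ 0, so there is no saddle point; optimal play is mixed.
Let the row player play I with probability p. Expected payoff against L: (-1)p + 0(1−p) = −p; against R: 7p + (-5)(1−p) = 12p − 5.
Setting these equal: −p = 12p − 5 ⇒ −13p = -5 ⇒ p = 5/13, and the value is (-1)·(5/13) = -5/13.
For the column player: with q = P(L), equating I's and II's payoffs gives −8q + 7 = 5q − 5 ⇒ q = 12/13.

12/13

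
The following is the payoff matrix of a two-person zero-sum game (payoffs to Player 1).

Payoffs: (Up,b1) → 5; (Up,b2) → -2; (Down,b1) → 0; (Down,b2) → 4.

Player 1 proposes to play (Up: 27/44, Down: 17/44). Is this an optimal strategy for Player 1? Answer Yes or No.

No

Against b1 this mix gives (27/44)·5 + (17/44)·0 = 135/44.
Against b2 this mix gives (27/44)·(-2) + (17/44)·4 = 7/22.
Player 2 will play b2, holding Player 1 to 7/22. Shifting weight toward the row that does better against b2 would raise this floor (the equalizing mix achieves 20/11 against both b2 and b1), so the proposed strategy is not optimal.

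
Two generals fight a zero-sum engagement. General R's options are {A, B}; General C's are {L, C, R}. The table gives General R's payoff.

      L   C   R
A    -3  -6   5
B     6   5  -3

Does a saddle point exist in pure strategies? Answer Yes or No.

Row minima: A → -6, B → -3; maximin = -3.
Column maxima: L → 6, C → 5, R → 5; minimax = 5.
-3 ≠ 5, so no pure-strategy equilibrium exists.

No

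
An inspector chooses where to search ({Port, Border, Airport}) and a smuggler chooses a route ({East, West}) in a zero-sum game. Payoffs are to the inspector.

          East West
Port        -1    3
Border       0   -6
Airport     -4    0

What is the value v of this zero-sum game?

-3/5

Row minima: Port → -1, Border → -6, Airport → -4; maximin = -1.
Column maxima: East → 0, West → 3; minimax = 0.
-1 ≠ 0, so there is no saddle point; optimal play is mixed.
Airport is strictly dominated by Port, so the inspector never plays it.
On the remaining 2×2 (Port, Border vs East, West):
Let the inspector play Port with probability p. Expected payoff against East: (-1)p + 0(1−p) = −p; against West: 3p + (-6)(1−p) = 9p − 6.
Setting these equal: −p = 9p − 6 ⇒ −10p = -6 ⇒ p = 3/5, and the value is (-1)·(3/5) = -3/5.
For the smuggler: with q = P(East), equating Port's and Border's payoffs gives −4q + 3 = 6q − 6 ⇒ q = 9/10.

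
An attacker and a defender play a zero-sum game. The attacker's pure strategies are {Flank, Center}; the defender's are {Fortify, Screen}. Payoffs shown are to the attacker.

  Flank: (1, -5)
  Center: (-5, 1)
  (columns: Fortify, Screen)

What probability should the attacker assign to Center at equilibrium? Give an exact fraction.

Row minima: Flank → -5, Center → -5; maximin = -5.
Column maxima: Fortify → 1, Screen → 1; minimax = 1.
-5 ≠ 1, so there is no saddle point; optimal play is mixed.
Let the attacker play Flank with probability p. Expected payoff against Fortify: 1p + (-5)(1−p) = 6p − 5; against Screen: (-5)p + 1(1−p) = −6p + 1.
Setting these equal: 6p − 5 = −6p + 1 ⇒ 12p = 6 ⇒ p = 1/2, and the value is (6)·(1/2) − 5 = -2.
For the defender: with q = P(Fortify), equating Flank's and Center's payoffs gives 6q − 5 = −6q + 1 ⇒ q = 1/2.

1/2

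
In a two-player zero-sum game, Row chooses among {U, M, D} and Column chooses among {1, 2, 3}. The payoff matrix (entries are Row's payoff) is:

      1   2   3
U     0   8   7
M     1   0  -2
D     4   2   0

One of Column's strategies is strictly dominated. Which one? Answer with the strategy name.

2

3 holds Row's payoff strictly below 2 in every row: 7 < 8, -2 < 0, 0 < 2.
So 2 is strictly dominated for Column.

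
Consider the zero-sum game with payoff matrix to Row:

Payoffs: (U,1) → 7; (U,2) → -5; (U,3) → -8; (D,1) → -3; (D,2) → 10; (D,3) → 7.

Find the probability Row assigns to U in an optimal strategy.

Row minima: U → -8, D → -3; maximin = -3.
Column maxima: 1 → 7, 2 → 10, 3 → 7; minimax = 7.
-3 ≠ 7, so there is no saddle point; optimal play is mixed.
2 is strictly dominated by 3 (it gives Row strictly more in every row), so Column never plays it.
On the remaining 2×2 (U, D vs 1, 3):
Let Row play U with probability p. Expected payoff against 1: 7p + (-3)(1−p) = 10p − 3; against 3: (-8)p + 7(1−p) = −15p + 7.
Setting these equal: 10p − 3 = −15p + 7 ⇒ 25p = 10 ⇒ p = 2/5, and the value is (10)·(2/5) − 3 = 1.
For Column: with q = P(1), equating U's and D's payoffs gives 15q − 8 = −10q + 7 ⇒ q = 3/5.

2/5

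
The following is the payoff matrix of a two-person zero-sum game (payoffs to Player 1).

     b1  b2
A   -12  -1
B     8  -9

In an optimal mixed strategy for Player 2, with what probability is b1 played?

2/7

Row minima: A → -12, B → -9; maximin = -9.
Column maxima: b1 → 8, b2 → -1; minimax = -1.
-9 ≠ -1, so there is no saddle point; optimal play is mixed.
Let Player 1 play A with probability p. Expected payoff against b1: (-12)p + 8(1−p) = −20p + 8; against b2: (-1)p + (-9)(1−p) = 8p − 9.
Setting these equal: −20p + 8 = 8p − 9 ⇒ −28p = -17 ⇒ p = 17/28, and the value is (-20)·(17/28) + 8 = -29/7.
For Player 2: with q = P(b1), equating A's and B's payoffs gives −11q − 1 = 17q − 9 ⇒ q = 2/7.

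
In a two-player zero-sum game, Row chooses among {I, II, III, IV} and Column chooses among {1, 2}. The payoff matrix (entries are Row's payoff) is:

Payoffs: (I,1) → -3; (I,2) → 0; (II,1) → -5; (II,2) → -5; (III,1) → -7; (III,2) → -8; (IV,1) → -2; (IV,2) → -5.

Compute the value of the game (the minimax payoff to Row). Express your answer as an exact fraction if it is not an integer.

Row minima: I → -3, II → -5, III → -8, IV → -5; maximin = -3.
Column maxima: 1 → -2, 2 → 0; minimax = -2.
-3 ≠ -2, so there is no saddle point; optimal play is mixed.
II is strictly dominated by I, so Row never plays it.
III is strictly dominated by I, so Row never plays it.
On the remaining 2×2 (I, IV vs 1, 2):
Let Row play I with probability p. Expected payoff against 1: (-3)p + (-2)(1−p) = −p − 2; against 2: 0p + (-5)(1−p) = 5p − 5.
Setting these equal: −p − 2 = 5p − 5 ⇒ −6p = -3 ⇒ p = 1/2, and the value is (-1)·(1/2) − 2 = -5/2.
For Column: with q = P(1), equating I's and IV's payoffs gives −3q = 3q − 5 ⇒ q = 5/6.

-5/2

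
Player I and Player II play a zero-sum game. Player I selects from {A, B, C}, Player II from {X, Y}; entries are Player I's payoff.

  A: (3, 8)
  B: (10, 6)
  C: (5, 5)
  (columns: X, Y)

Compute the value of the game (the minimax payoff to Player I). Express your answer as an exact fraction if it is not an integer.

62/9

Row minima: A → 3, B → 6, C → 5; maximin = 6.
Column maxima: X → 10, Y → 8; minimax = 8.
6 ≠ 8, so there is no saddle point; optimal play is mixed.
C is strictly dominated by B, so Player I never plays it.
On the remaining 2×2 (A, B vs X, Y):
Let Player I play A with probability p. Expected payoff against X: 3p + 10(1−p) = −7p + 10; against Y: 8p + 6(1−p) = 2p + 6.
Setting these equal: −7p + 10 = 2p + 6 ⇒ −9p = -4 ⇒ p = 4/9, and the value is (-7)·(4/9) + 10 = 62/9.
For Player II: with q = P(X), equating A's and B's payoffs gives −5q + 8 = 4q + 6 ⇒ q = 2/9.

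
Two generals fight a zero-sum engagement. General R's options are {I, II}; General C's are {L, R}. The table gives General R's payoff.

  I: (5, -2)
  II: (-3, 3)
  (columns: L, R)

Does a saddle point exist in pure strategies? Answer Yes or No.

Row minima: I → -2, II → -3; maximin = -2.
Column maxima: L → 5, R → 3; minimax = 3.
-2 ≠ 3, so no pure-strategy equilibrium exists.

No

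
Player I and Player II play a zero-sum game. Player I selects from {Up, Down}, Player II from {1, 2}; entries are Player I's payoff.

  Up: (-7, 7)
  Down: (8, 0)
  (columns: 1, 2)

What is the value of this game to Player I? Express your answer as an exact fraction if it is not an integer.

28/11

Row minima: Up → -7, Down → 0; maximin = 0.
Column maxima: 1 → 8, 2 → 7; minimax = 7.
0 ≠ 7, so there is no saddle point; optimal play is mixed.
Let Player I play Up with probability p. Expected payoff against 1: (-7)p + 8(1−p) = −15p + 8; against 2: 7p + 0(1−p) = 7p.
Setting these equal: −15p + 8 = 7p ⇒ −22p = -8 ⇒ p = 4/11, and the value is (-15)·(4/11) + 8 = 28/11.
For Player II: with q = P(1), equating Up's and Down's payoffs gives −14q + 7 = 8q ⇒ q = 7/22.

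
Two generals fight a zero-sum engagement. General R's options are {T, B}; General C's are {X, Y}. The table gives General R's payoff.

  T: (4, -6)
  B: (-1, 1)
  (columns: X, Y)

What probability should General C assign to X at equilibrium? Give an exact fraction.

Row minima: T → -6, B → -1; maximin = -1.
Column maxima: X → 4, Y → 1; minimax = 1.
-1 ≠ 1, so there is no saddle point; optimal play is mixed.
Let General R play T with probability p. Expected payoff against X: 4p + (-1)(1−p) = 5p − 1; against Y: (-6)p + 1(1−p) = −7p + 1.
Setting these equal: 5p − 1 = −7p + 1 ⇒ 12p = 2 ⇒ p = 1/6, and the value is (5)·(1/6) − 1 = -1/6.
For General C: with q = P(X), equating T's and B's payoffs gives 10q − 6 = −2q + 1 ⇒ q = 7/12.

7/12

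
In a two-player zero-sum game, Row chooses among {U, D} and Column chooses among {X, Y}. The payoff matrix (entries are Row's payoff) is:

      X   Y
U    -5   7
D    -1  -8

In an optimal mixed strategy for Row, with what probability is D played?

12/19

Row minima: U → -5, D → -8; maximin = -5.
Column maxima: X → -1, Y → 7; minimax = -1.
-5 ≠ -1, so there is no saddle point; optimal play is mixed.
Let Row play U with probability p. Expected payoff against X: (-5)p + (-1)(1−p) = −4p − 1; against Y: 7p + (-8)(1−p) = 15p − 8.
Setting these equal: −4p − 1 = 15p − 8 ⇒ −19p = -7 ⇒ p = 7/19, and the value is (-4)·(7/19) − 1 = -47/19.
For Column: with q = P(X), equating U's and D's payoffs gives −12q + 7 = 7q − 8 ⇒ q = 15/19.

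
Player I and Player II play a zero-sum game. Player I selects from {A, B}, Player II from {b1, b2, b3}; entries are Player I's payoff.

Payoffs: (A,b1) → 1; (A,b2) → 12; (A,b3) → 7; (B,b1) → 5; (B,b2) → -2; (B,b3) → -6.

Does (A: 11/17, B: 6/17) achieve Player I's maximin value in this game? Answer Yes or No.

Against b1 this mix gives (11/17)·1 + (6/17)·5 = 41/17.
Against b2 this mix gives (11/17)·12 + (6/17)·(-2) = 120/17.
Against b3 this mix gives (11/17)·7 + (6/17)·(-6) = 41/17.
All of Player II's active replies (b1, b3) yield 41/17, and no column does worse for Player I. The mix makes Player II indifferent and guarantees 41/17, so it is optimal.

Yes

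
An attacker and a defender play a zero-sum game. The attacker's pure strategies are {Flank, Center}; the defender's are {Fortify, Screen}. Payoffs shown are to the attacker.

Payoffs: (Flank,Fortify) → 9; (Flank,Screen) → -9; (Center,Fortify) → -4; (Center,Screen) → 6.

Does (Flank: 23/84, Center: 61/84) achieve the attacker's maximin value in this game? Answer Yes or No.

Against Fortify this mix gives (23/84)·9 + (61/84)·(-4) = -37/84.
Against Screen this mix gives (23/84)·(-9) + (61/84)·6 = 53/28.
The defender will play Fortify, holding the attacker to -37/84. Shifting weight toward the row that does better against Fortify would raise this floor (the equalizing mix achieves 9/14 against both Fortify and Screen), so the proposed strategy is not optimal.

No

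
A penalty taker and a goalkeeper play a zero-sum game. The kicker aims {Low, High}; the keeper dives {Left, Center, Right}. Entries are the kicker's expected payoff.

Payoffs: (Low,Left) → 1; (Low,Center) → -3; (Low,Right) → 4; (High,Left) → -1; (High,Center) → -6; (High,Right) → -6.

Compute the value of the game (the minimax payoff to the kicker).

-3

Row minima: Low → -3, High → -6; maximin = -3.
Column maxima: Left → 1, Center → -3, Right → 4; minimax = -3.
Since maximin = minimax = -3, there is a saddle point and the value is -3.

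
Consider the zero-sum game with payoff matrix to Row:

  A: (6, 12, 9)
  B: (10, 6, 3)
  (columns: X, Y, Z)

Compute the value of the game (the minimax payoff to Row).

36/5

Row minima: A → 6, B → 3; maximin = 6.
Column maxima: X → 10, Y → 12, Z → 9; minimax = 9.
6 ≠ 9, so there is no saddle point; optimal play is mixed.
Y is strictly dominated by Z (it gives Row strictly more in every row), so Column never plays it.
On the remaining 2×2 (A, B vs X, Z):
Let Row play A with probability p. Expected payoff against X: 6p + 10(1−p) = −4p + 10; against Z: 9p + 3(1−p) = 6p + 3.
Setting these equal: −4p + 10 = 6p + 3 ⇒ −10p = -7 ⇒ p = 7/10, and the value is (-4)·(7/10) + 10 = 36/5.
For Column: with q = P(X), equating A's and B's payoffs gives −3q + 9 = 7q + 3 ⇒ q = 3/5.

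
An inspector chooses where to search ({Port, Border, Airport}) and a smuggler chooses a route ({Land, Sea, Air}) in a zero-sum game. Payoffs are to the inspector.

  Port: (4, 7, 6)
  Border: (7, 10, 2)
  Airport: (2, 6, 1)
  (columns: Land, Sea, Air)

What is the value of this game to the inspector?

Row minima: Port → 4, Border → 2, Airport → 1; maximin = 4.
Column maxima: Land → 7, Sea → 10, Air → 6; minimax = 6.
4 ≠ 6, so there is no saddle point; optimal play is mixed.
Airport is strictly dominated by Port, so the inspector never plays it.
Sea is strictly dominated by Land (it gives the inspector strictly more in every row), so the smuggler never plays it.
On the remaining 2×2 (Port, Border vs Land, Air):
Let the inspector play Port with probability p. Expected payoff against Land: 4p + 7(1−p) = −3p + 7; against Air: 6p + 2(1−p) = 4p + 2.
Setting these equal: −3p + 7 = 4p + 2 ⇒ −7p = -5 ⇒ p = 5/7, and the value is (-3)·(5/7) + 7 = 34/7.
For the smuggler: with q = P(Land), equating Port's and Border's payoffs gives −2q + 6 = 5q + 2 ⇒ q = 4/7.

34/7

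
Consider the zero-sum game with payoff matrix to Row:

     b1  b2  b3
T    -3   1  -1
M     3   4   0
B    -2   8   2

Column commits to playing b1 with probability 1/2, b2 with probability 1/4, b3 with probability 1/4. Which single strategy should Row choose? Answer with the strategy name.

M

Expected payoff of T: (1/2)·(-3) + (1/4)·1 + (1/4)·(-1) = -3/2.
Expected payoff of M: (1/2)·3 + (1/4)·4 + (1/4)·0 = 5/2.
Expected payoff of B: (1/2)·(-2) + (1/4)·8 + (1/4)·2 = 3/2.
The largest is 5/2, so Row's best response is M.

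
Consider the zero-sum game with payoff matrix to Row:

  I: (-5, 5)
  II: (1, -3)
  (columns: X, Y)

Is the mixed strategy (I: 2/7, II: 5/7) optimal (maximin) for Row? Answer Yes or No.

Yes

Against X this mix gives (2/7)·(-5) + (5/7)·1 = -5/7.
Against Y this mix gives (2/7)·5 + (5/7)·(-3) = -5/7.
All of Column's active replies (X, Y) yield -5/7, and no column does worse for Row. The mix makes Column indifferent and guarantees -5/7, so it is optimal.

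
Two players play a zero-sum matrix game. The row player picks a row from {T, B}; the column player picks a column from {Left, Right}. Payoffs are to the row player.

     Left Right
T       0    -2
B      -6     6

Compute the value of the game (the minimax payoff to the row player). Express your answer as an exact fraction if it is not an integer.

Row minima: T → -2, B → -6; maximin = -2.
Column maxima: Left → 0, Right → 6; minimax = 0.
-2 ≠ 0, so there is no saddle point; optimal play is mixed.
Let the row player play T with probability p. Expected payoff against Left: 0p + (-6)(1−p) = 6p − 6; against Right: (-2)p + 6(1−p) = −8p + 6.
Setting these equal: 6p − 6 = −8p + 6 ⇒ 14p = 12 ⇒ p = 6/7, and the value is (6)·(6/7) − 6 = -6/7.
For the column player: with q = P(Left), equating T's and B's payoffs gives 2q − 2 = −12q + 6 ⇒ q = 4/7.

-6/7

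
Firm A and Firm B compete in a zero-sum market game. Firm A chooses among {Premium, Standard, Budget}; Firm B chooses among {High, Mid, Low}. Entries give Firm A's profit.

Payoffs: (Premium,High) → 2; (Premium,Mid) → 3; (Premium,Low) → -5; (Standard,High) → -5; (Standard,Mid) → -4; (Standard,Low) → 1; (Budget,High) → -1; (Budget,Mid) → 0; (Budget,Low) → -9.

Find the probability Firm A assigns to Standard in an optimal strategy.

7/13

Row minima: Premium → -5, Standard → -5, Budget → -9; maximin = -5.
Column maxima: High → 2, Mid → 3, Low → 1; minimax = 1.
-5 ≠ 1, so there is no saddle point; optimal play is mixed.
Budget is strictly dominated by Premium, so Firm A never plays it.
Mid is strictly dominated by High (it gives Firm A strictly more in every row), so Firm B never plays it.
On the remaining 2×2 (Premium, Standard vs High, Low):
Let Firm A play Premium with probability p. Expected payoff against High: 2p + (-5)(1−p) = 7p − 5; against Low: (-5)p + 1(1−p) = −6p + 1.
Setting these equal: 7p − 5 = −6p + 1 ⇒ 13p = 6 ⇒ p = 6/13, and the value is (7)·(6/13) − 5 = -23/13.
For Firm B: with q = P(High), equating Premium's and Standard's payoffs gives 7q − 5 = −6q + 1 ⇒ q = 6/13.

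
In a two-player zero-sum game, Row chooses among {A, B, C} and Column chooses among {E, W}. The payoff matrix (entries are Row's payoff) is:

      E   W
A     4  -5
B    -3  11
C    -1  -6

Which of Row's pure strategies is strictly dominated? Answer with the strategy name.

C

A gives a strictly higher payoff than C against every column: 4 > -1, -5 > -6.
So C is strictly dominated and Row never plays it.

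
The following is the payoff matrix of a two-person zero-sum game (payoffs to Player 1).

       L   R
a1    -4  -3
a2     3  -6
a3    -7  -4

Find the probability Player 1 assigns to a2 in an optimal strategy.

1/10

Row minima: a1 → -4, a2 → -6, a3 → -7; maximin = -4.
Column maxima: L → 3, R → -3; minimax = -3.
-4 ≠ -3, so there is no saddle point; optimal play is mixed.
a3 is strictly dominated by a1, so Player 1 never plays it.
On the remaining 2×2 (a1, a2 vs L, R):
Let Player 1 play a1 with probability p. Expected payoff against L: (-4)p + 3(1−p) = −7p + 3; against R: (-3)p + (-6)(1−p) = 3p − 6.
Setting these equal: −7p + 3 = 3p − 6 ⇒ −10p = -9 ⇒ p = 9/10, and the value is (-7)·(9/10) + 3 = -33/10.
For Player 2: with q = P(L), equating a1's and a2's payoffs gives −q − 3 = 9q − 6 ⇒ q = 3/10.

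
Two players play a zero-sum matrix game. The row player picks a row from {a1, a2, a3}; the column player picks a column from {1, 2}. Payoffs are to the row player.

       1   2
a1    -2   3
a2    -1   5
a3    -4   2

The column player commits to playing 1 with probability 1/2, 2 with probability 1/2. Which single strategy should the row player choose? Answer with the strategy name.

a2

Expected payoff of a1: (1/2)·(-2) + (1/2)·3 = 1/2.
Expected payoff of a2: (1/2)·(-1) + (1/2)·5 = 2.
Expected payoff of a3: (1/2)·(-4) + (1/2)·2 = -1.
The largest is 2, so the row player's best response is a2.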